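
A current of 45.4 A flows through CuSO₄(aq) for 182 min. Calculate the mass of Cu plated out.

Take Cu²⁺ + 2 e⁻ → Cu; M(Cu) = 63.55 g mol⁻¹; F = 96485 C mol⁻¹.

Q = I·t = 45.40 A × 10920 s = 495800 C.
n(e⁻) = Q/F = 495800 / 96485 = 5.138 mol.
Cu²⁺ + 2 e⁻ → Cu, so n(Cu) = n(e⁻)/2 = 2.569 mol.
m = n·M = 2.569 × 63.55 = 163 g.

163 g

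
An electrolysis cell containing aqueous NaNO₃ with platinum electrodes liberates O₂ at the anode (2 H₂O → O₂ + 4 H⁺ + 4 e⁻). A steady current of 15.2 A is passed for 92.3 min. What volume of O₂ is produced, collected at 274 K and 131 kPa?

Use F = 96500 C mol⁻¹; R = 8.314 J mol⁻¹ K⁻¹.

Q = I·t = 15.20 A × 5538.0 s = 84180 C.
n(e⁻) = Q/F = 84180 / 96500 = 0.8723 mol.
4 electrons are transferred per O₂ molecule, so n(O₂) = 0.8723 / 4 = 0.2181 mol.
V = nRT/P = (0.2181 × 8.314 × 274) / (131 × 10³ Pa) = 0.00379 m³ = 3.79 L.

3.79 L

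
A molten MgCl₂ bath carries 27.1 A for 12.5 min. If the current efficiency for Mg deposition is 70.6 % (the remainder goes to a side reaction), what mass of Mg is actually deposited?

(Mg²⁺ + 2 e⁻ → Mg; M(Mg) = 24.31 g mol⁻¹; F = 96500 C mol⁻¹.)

Q = I·t = 27.10 × 750.00 = 20320 C.
n(e⁻) = 20320/96500 = 0.2106 mol; theoretically n(Mg) = 0.2106/2 = 0.1053 mol, m_theo = 2.560 g.
At 70.6 % efficiency, m_actual = 0.706 × 2.560 = 1.81 g.

1.81 g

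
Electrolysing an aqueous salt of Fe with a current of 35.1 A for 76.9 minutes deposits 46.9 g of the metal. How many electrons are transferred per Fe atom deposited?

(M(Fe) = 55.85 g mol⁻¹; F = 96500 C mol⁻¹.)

Q = I·t = 35.10 A × 4614.0 s = 162000 C, so n(e⁻) = 162000/96500 = 1.678 mol.
n(Fe) deposited = 46.9 / 55.85 = 0.8397 mol.
Electrons per atom = n(e⁻)/n(Fe) = 1.678 / 0.8397 = 2.00 ≈ 2, so the ion is Fe²⁺.

2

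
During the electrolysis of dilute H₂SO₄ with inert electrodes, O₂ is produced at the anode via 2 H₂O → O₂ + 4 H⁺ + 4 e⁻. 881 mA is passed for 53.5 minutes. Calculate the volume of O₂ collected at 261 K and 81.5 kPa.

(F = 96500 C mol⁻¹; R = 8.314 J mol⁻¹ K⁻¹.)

Q = I·t = 0.8810 A × 3210.0 s = 2828 C.
n(e⁻) = Q/F = 2828 / 96500 = 0.02931 mol.
4 electrons are transferred per O₂ molecule, so n(O₂) = 0.02931 / 4 = 0.007326 mol.
V = nRT/P = (0.007326 × 8.314 × 261) / (81.5 × 10³ Pa) = 1.95 × 10⁻⁴ m³ = 0.195 L.

0.195 L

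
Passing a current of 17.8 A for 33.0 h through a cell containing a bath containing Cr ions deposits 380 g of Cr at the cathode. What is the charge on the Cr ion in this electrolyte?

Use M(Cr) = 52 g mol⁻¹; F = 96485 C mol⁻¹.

+3

Q = I·t = 17.80 A × 118800 s = 2115000 C, so n(e⁻) = 2115000/96485 = 21.92 mol.
n(Cr) deposited = 380 / 52 = 7.308 mol.
Electrons per atom = n(e⁻)/n(Cr) = 21.92 / 7.308 = 3.00 ≈ 3, so the ion is Cr³⁺.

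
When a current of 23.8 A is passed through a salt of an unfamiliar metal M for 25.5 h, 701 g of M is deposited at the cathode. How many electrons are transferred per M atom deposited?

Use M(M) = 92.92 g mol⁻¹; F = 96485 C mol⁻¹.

3

Q = I·t = 23.80 A × 91800 s = 2185000 C, so n(e⁻) = 2185000/96485 = 22.64 mol.
n(M) deposited = 701 / 92.92 = 7.544 mol.
Electrons per atom = n(e⁻)/n(M) = 22.64 / 7.544 = 3.00 ≈ 3, so the ion is M³⁺.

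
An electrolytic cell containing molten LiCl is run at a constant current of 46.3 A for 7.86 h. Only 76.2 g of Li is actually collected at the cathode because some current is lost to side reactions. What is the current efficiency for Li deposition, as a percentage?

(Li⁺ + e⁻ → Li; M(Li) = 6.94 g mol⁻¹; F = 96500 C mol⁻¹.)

Q = I·t = 46.30 × 28296 = 1310000 C; n(e⁻) = 1310000/96500 = 13.58 mol.
Theoretical n(Li) = n(e⁻)/1 = 13.58 mol, i.e. m_theo = 13.58 × 6.94 = 94.22 g.
Efficiency = m_actual / m_theo = 76.2 / 94.22 = 80.9 %.

80.9 %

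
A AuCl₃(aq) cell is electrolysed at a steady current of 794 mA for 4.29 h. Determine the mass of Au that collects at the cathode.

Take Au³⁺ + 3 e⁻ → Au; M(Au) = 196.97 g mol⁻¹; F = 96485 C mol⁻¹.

8.34 g

Q = I·t = 0.7940 A × 15444 s = 12260 C.
n(e⁻) = Q/F = 12260 / 96485 = 0.1271 mol.
Au³⁺ + 3 e⁻ → Au, so n(Au) = n(e⁻)/3 = 0.04236 mol.
m = n·M = 0.04236 × 196.97 = 8.34 g.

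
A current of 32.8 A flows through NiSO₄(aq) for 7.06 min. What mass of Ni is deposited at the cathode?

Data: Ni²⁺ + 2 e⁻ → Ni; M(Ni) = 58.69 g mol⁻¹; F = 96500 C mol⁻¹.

4.23 g

Q = I·t = 32.80 A × 423.60 s = 13890 C.
n(e⁻) = Q/F = 13890 / 96500 = 0.1440 mol.
Ni²⁺ + 2 e⁻ → Ni, so n(Ni) = n(e⁻)/2 = 0.07199 mol.
m = n·M = 0.07199 × 58.69 = 4.23 g.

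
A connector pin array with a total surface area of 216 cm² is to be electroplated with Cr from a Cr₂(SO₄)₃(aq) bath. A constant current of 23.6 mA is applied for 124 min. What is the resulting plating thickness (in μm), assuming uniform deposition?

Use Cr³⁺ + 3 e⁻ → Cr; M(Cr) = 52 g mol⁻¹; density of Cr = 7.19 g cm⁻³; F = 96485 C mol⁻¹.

Q = I·t = 0.02360 × 7440.0 = 175.6 C; n(e⁻) = 0.001820 mol.
n(Cr) = n(e⁻)/3 = 0.0006066 mol, so m = 0.0006066 × 52 = 0.03154 g.
Volume = m/ρ = 0.03154 / 7.19 = 0.004387 cm³.
Thickness = V/A = 0.004387 / 216 = 2.03 × 10⁻⁵ cm = 0.203 μm.

0.203 μm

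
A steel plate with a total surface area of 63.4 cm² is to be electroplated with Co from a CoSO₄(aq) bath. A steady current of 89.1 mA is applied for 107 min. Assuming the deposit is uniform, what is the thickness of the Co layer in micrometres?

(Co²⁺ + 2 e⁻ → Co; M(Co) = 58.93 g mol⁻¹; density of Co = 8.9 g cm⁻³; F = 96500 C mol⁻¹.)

3.10 μm

Q = I·t = 0.08910 × 6420.0 = 572.0 C; n(e⁻) = 0.005928 mol.
n(Co) = n(e⁻)/2 = 0.002964 mol, so m = 0.002964 × 58.93 = 0.1747 g.
Volume = m/ρ = 0.1747 / 8.9 = 0.01962 cm³.
Thickness = V/A = 0.01962 / 63.4 = 3.10 × 10⁻⁴ cm = 3.10 μm.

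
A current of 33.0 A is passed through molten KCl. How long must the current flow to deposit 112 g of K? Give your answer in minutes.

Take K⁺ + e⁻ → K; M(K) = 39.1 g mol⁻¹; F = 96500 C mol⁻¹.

n(K) = m/M = 112 / 39.1 = 2.864 mol.
Each K atom requires 1 electron, so n(e⁻) = 1 × 2.864 = 2.864 mol.
Q = n(e⁻)·F = 2.864 × 96500 = 276400 C.
t = Q/I = 276400 / 33.00 A = 8376 s = 140 min.

140 min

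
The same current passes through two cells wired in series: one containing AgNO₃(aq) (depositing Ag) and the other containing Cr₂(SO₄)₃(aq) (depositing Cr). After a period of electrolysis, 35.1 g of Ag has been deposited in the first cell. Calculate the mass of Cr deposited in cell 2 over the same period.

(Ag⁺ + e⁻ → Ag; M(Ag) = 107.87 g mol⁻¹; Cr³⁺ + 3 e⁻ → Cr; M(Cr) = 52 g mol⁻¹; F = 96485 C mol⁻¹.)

5.64 g

n(Ag) = 35.1 / 107.87 = 0.3254 mol.
Since Ag⁺ + e⁻ → Ag, n(e⁻) passed = 1 × 0.3254 = 0.3254 mol.
Cells in series carry the same charge, so the same 0.3254 mol of electrons passes through cell 2.
Cr³⁺ + 3 e⁻ → Cr, so n(Cr) = 0.3254 / 3 = 0.1085 mol.
m(Cr) = 0.1085 × 52 = 5.64 g.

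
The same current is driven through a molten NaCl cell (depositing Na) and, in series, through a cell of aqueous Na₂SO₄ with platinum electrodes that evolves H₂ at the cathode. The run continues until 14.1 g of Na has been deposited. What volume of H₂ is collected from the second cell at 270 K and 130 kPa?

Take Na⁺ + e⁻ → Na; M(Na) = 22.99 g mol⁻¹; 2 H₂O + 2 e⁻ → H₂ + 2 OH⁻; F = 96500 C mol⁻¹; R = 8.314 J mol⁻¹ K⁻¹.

5.30 L

n(Na) = 14.1 / 22.99 = 0.6133 mol, so n(e⁻) = 1 × 0.6133 = 0.6133 mol.
The cells are in series, so the same 0.6133 mol of electrons passes through the second cell.
2 H₂O + 2 e⁻ → H₂ + 2 OH⁻ — 2 mol e⁻ per mol H₂, so n(H₂) = 0.6133/2 = 0.3067 mol.
V = nRT/P = (0.3067 × 8.314 × 270) / (130 × 10³) = 0.00530 m³ = 5.30 L.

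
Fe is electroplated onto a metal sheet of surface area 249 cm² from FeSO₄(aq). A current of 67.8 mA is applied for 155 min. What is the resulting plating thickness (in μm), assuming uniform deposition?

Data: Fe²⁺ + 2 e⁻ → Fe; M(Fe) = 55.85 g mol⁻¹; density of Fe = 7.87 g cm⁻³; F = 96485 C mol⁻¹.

Q = I·t = 0.06780 × 9300.0 = 630.5 C; n(e⁻) = 0.006535 mol.
n(Fe) = n(e⁻)/2 = 0.003268 mol, so m = 0.003268 × 55.85 = 0.1825 g.
Volume = m/ρ = 0.1825 / 7.87 = 0.02319 cm³.
Thickness = V/A = 0.02319 / 249 = 9.31 × 10⁻⁵ cm = 0.931 μm.

0.931 μm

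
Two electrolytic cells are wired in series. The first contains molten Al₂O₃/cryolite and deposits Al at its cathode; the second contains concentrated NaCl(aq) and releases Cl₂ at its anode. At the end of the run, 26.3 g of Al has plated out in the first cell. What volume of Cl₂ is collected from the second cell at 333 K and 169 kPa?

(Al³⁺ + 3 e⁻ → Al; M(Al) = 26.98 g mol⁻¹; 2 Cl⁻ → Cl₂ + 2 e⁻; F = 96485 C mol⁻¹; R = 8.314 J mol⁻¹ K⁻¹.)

24.0 L

n(Al) = 26.3 / 26.98 = 0.9748 mol, so n(e⁻) = 3 × 0.9748 = 2.924 mol.
The cells are in series, so the same 2.924 mol of electrons passes through the second cell.
2 Cl⁻ → Cl₂ + 2 e⁻ — 2 mol e⁻ per mol Cl₂, so n(Cl₂) = 2.924/2 = 1.462 mol.
V = nRT/P = (1.462 × 8.314 × 333) / (169 × 10³) = 0.0240 m³ = 24.0 L.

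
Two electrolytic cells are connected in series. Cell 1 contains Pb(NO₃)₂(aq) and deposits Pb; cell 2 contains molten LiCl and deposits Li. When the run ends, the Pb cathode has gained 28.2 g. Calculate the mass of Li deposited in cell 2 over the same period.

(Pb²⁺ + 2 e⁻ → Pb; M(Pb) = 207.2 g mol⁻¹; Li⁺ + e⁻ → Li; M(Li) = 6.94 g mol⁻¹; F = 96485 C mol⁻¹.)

1.89 g

n(Pb) = 28.2 / 207.2 = 0.1361 mol.
Since Pb²⁺ + 2 e⁻ → Pb, n(e⁻) passed = 2 × 0.1361 = 0.2722 mol.
Cells in series carry the same charge, so the same 0.2722 mol of electrons passes through cell 2.
Li⁺ + e⁻ → Li, so n(Li) = 0.2722 / 1 = 0.2722 mol.
m(Li) = 0.2722 × 6.94 = 1.89 g.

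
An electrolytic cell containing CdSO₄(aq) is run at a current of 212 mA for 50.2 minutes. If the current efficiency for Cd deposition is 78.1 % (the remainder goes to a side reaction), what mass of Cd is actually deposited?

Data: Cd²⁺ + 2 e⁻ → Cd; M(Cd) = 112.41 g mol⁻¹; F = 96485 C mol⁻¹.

0.291 g

Q = I·t = 0.2120 × 3012.0 = 638.5 C.
n(e⁻) = 638.5/96485 = 0.006618 mol; theoretically n(Cd) = 0.006618/2 = 0.003309 mol, m_theo = 0.3720 g.
At 78.1 % efficiency, m_actual = 0.781 × 0.3720 = 0.291 g.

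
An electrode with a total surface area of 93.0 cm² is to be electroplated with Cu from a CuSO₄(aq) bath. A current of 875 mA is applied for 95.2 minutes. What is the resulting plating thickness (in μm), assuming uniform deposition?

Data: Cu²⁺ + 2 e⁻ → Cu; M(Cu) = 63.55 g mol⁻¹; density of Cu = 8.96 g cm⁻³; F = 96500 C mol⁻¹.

19.7 μm

Q = I·t = 0.8750 × 5712.0 = 4998 C; n(e⁻) = 0.05179 mol.
n(Cu) = n(e⁻)/2 = 0.02590 mol, so m = 0.02590 × 63.55 = 1.646 g.
Volume = m/ρ = 1.646 / 8.96 = 0.1837 cm³.
Thickness = V/A = 0.1837 / 93.0 = 0.00197 cm = 19.7 μm.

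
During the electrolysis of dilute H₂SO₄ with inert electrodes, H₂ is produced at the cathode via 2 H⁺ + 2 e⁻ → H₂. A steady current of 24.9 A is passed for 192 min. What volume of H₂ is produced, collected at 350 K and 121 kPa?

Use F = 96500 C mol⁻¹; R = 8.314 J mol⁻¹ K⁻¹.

35.7 L

Q = I·t = 24.90 A × 11520 s = 286800 C.
n(e⁻) = Q/F = 286800 / 96500 = 2.973 mol.
2 electrons are transferred per H₂ molecule, so n(H₂) = 2.973 / 2 = 1.486 mol.
V = nRT/P = (1.486 × 8.314 × 350) / (121 × 10³ Pa) = 0.0357 m³ = 35.7 L.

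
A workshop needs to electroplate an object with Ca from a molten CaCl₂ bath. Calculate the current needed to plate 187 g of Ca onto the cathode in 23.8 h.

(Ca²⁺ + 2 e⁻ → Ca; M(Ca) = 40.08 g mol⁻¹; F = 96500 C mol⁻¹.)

10.5 A

n(Ca) = 187 / 40.08 = 4.666 mol.
n(e⁻) = 2 × 4.666 = 9.331 mol.
Q = n(e⁻)·F = 9.331 × 96500 = 900500 C.
I = Q/t = 900500 / 85680 s = 10.5 A.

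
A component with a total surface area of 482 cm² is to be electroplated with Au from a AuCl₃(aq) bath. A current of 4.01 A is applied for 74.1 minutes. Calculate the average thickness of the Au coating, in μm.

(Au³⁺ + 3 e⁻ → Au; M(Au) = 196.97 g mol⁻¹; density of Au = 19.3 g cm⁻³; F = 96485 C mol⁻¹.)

13.0 μm

Q = I·t = 4.010 × 4446.0 = 17830 C; n(e⁻) = 0.1848 mol.
n(Au) = n(e⁻)/3 = 0.06159 mol, so m = 0.06159 × 196.97 = 12.13 g.
Volume = m/ρ = 12.13 / 19.3 = 0.6286 cm³.
Thickness = V/A = 0.6286 / 482 = 0.00130 cm = 13.0 μm.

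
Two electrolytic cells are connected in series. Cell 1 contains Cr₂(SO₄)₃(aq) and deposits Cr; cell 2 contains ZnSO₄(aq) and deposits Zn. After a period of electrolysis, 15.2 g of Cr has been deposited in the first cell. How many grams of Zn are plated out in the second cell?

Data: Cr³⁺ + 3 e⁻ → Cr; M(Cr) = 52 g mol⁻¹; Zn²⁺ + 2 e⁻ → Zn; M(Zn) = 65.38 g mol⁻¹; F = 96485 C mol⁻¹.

n(Cr) = 15.2 / 52 = 0.2923 mol.
Since Cr³⁺ + 3 e⁻ → Cr, n(e⁻) passed = 3 × 0.2923 = 0.8769 mol.
Cells in series carry the same charge, so the same 0.8769 mol of electrons passes through cell 2.
Zn²⁺ + 2 e⁻ → Zn, so n(Zn) = 0.8769 / 2 = 0.4385 mol.
m(Zn) = 0.4385 × 65.38 = 28.7 g.

28.7 g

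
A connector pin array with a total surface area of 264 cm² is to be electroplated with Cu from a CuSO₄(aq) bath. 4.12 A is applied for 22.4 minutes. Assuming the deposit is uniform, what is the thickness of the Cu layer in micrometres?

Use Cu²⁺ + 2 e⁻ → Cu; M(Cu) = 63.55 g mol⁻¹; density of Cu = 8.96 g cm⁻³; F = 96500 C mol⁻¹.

Q = I·t = 4.120 × 1344.0 = 5537 C; n(e⁻) = 0.05738 mol.
n(Cu) = n(e⁻)/2 = 0.02869 mol, so m = 0.02869 × 63.55 = 1.823 g.
Volume = m/ρ = 1.823 / 8.96 = 0.2035 cm³.
Thickness = V/A = 0.2035 / 264 = 7.71 × 10⁻⁴ cm = 7.71 μm.

7.71 μm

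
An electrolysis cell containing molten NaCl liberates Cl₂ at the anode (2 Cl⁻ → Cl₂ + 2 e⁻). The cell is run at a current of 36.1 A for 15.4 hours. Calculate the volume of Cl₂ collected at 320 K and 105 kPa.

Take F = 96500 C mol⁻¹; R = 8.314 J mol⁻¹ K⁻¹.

263 L

Q = I·t = 36.10 A × 55440 s = 2001000 C.
n(e⁻) = Q/F = 2001000 / 96500 = 20.74 mol.
2 electrons are transferred per Cl₂ molecule, so n(Cl₂) = 20.74 / 2 = 10.37 mol.
V = nRT/P = (10.37 × 8.314 × 320) / (105 × 10³ Pa) = 0.263 m³ = 263 L.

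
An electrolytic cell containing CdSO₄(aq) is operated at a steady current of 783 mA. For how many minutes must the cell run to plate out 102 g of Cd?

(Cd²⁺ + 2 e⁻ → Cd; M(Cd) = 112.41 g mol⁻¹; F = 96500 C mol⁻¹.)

n(Cd) = m/M = 102 / 112.41 = 0.9074 mol.
Each Cd atom requires 2 electrons, so n(e⁻) = 2 × 0.9074 = 1.815 mol.
Q = n(e⁻)·F = 1.815 × 96500 = 175100 C.
t = Q/I = 175100 / 0.7830 A = 223700 s = 3730 min.

3730 min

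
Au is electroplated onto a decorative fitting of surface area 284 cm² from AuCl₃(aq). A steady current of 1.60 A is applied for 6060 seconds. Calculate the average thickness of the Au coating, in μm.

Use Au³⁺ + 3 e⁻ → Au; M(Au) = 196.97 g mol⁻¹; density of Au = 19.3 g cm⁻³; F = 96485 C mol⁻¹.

Q = I·t = 1.600 × 6060.0 = 9696 C; n(e⁻) = 0.1005 mol.
n(Au) = n(e⁻)/3 = 0.03350 mol, so m = 0.03350 × 196.97 = 6.598 g.
Volume = m/ρ = 6.598 / 19.3 = 0.3419 cm³.
Thickness = V/A = 0.3419 / 284 = 0.00120 cm = 12.0 μm.

12.0 μm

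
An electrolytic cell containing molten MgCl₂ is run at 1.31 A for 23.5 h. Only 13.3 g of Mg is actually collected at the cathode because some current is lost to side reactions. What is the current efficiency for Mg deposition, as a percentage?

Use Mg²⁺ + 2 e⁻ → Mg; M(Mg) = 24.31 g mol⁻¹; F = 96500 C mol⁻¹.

Q = I·t = 1.310 × 84600 = 110800 C; n(e⁻) = 110800/96500 = 1.148 mol.
Theoretical n(Mg) = n(e⁻)/2 = 0.5742 mol, i.e. m_theo = 0.5742 × 24.31 = 13.96 g.
Efficiency = m_actual / m_theo = 13.3 / 13.96 = 95.3 %.

95.3 %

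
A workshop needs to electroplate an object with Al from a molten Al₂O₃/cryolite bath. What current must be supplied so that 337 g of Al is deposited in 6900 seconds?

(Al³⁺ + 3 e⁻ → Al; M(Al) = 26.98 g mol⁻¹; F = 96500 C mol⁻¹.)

n(Al) = 337 / 26.98 = 12.49 mol.
n(e⁻) = 3 × 12.49 = 37.47 mol.
Q = n(e⁻)·F = 37.47 × 96500 = 3616000 C.
I = Q/t = 3616000 / 6900.0 s = 524 A.

524 A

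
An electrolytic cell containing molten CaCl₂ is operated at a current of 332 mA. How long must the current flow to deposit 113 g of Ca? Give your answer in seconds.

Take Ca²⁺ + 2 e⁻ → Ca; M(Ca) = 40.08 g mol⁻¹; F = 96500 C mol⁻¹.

n(Ca) = m/M = 113 / 40.08 = 2.819 mol.
Each Ca atom requires 2 electrons, so n(e⁻) = 2 × 2.819 = 5.639 mol.
Q = n(e⁻)·F = 5.639 × 96500 = 544100 C.
t = Q/I = 544100 / 0.3320 A = 1639000 s.

1.64 × 10⁶ s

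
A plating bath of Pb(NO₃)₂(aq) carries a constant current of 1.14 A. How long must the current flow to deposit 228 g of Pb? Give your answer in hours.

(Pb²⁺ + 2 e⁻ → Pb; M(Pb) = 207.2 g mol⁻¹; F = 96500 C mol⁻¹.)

51.7 h

n(Pb) = m/M = 228 / 207.2 = 1.100 mol.
Each Pb atom requires 2 electrons, so n(e⁻) = 2 × 1.100 = 2.201 mol.
Q = n(e⁻)·F = 2.201 × 96500 = 212400 C.
t = Q/I = 212400 / 1.140 A = 186300 s = 51.7 h.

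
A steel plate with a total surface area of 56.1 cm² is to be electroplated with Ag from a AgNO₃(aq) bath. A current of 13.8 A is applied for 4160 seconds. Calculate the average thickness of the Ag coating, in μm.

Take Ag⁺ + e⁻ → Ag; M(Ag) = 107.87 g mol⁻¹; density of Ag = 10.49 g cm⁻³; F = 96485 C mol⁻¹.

Q = I·t = 13.80 × 4160.0 = 57410 C; n(e⁻) = 0.5950 mol.
n(Ag) = n(e⁻)/1 = 0.5950 mol, so m = 0.5950 × 107.87 = 64.18 g.
Volume = m/ρ = 64.18 / 10.49 = 6.118 cm³.
Thickness = V/A = 6.118 / 56.1 = 0.109 cm = 1090 μm.

1090 μm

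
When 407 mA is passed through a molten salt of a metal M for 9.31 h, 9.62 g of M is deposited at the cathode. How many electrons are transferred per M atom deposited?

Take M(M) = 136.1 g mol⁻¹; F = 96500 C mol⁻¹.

Q = I·t = 0.4070 A × 33516 s = 13640 C, so n(e⁻) = 13640/96500 = 0.1414 mol.
n(M) deposited = 9.62 / 136.1 = 0.07068 mol.
Electrons per atom = n(e⁻)/n(M) = 0.1414 / 0.07068 = 2.00 ≈ 2, so the ion is M²⁺.

2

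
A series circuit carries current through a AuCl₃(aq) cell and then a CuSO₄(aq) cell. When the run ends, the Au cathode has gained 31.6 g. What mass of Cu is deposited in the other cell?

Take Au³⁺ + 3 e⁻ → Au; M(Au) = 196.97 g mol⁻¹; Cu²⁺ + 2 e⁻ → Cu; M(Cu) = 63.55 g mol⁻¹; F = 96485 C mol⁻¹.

15.3 g

n(Au) = 31.6 / 196.97 = 0.1604 mol.
Since Au³⁺ + 3 e⁻ → Au, n(e⁻) passed = 3 × 0.1604 = 0.4813 mol.
Cells in series carry the same charge, so the same 0.4813 mol of electrons passes through cell 2.
Cu²⁺ + 2 e⁻ → Cu, so n(Cu) = 0.4813 / 2 = 0.2406 mol.
m(Cu) = 0.2406 × 63.55 = 15.3 g.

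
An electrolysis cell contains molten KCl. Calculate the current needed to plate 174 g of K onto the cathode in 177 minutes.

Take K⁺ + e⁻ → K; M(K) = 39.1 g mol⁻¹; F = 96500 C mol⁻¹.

n(K) = 174 / 39.1 = 4.450 mol.
n(e⁻) = 1 × 4.450 = 4.450 mol.
Q = n(e⁻)·F = 4.450 × 96500 = 429400 C.
I = Q/t = 429400 / 10620 s = 40.4 A.

40.4 A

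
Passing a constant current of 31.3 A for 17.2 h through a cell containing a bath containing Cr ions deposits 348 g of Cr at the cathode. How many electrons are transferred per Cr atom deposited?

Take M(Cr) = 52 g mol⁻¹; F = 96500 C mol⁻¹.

3

Q = I·t = 31.30 A × 61920 s = 1938000 C, so n(e⁻) = 1938000/96500 = 20.08 mol.
n(Cr) deposited = 348 / 52 = 6.692 mol.
Electrons per atom = n(e⁻)/n(Cr) = 20.08 / 6.692 = 3.00 ≈ 3, so the ion is Cr³⁺.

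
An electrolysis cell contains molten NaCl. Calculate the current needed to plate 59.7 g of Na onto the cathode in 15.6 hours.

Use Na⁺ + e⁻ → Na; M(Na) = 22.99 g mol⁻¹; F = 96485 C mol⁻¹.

n(Na) = 59.7 / 22.99 = 2.597 mol.
n(e⁻) = 1 × 2.597 = 2.597 mol.
Q = n(e⁻)·F = 2.597 × 96485 = 250600 C.
I = Q/t = 250600 / 56160 s = 4.46 A.

4.46 A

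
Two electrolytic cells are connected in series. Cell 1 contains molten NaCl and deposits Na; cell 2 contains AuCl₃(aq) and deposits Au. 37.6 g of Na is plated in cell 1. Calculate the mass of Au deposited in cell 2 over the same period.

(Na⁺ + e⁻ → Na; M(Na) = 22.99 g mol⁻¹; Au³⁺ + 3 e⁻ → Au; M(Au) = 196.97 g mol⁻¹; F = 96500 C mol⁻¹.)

107 g

n(Na) = 37.6 / 22.99 = 1.635 mol.
Since Na⁺ + e⁻ → Na, n(e⁻) passed = 1 × 1.635 = 1.635 mol.
Cells in series carry the same charge, so the same 1.635 mol of electrons passes through cell 2.
Au³⁺ + 3 e⁻ → Au, so n(Au) = 1.635 / 3 = 0.5452 mol.
m(Au) = 0.5452 × 196.97 = 107 g.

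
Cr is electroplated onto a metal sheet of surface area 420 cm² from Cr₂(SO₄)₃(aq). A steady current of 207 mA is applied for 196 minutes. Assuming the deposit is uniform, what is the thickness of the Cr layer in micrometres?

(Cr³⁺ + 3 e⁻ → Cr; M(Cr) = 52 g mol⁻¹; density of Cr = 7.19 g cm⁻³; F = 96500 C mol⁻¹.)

Q = I·t = 0.2070 × 11760 = 2434 C; n(e⁻) = 0.02523 mol.
n(Cr) = n(e⁻)/3 = 0.008409 mol, so m = 0.008409 × 52 = 0.4373 g.
Volume = m/ρ = 0.4373 / 7.19 = 0.06081 cm³.
Thickness = V/A = 0.06081 / 420 = 1.45 × 10⁻⁴ cm = 1.45 μm.

1.45 μm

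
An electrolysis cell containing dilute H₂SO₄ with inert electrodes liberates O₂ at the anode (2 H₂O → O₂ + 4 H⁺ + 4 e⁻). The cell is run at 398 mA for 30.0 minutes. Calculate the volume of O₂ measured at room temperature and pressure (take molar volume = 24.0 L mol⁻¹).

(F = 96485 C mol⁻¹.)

0.0445 L

Q = I·t = 0.3980 A × 1800.0 s = 716.4 C.
n(e⁻) = Q/F = 716.4 / 96485 = 0.007425 mol.
4 electrons are transferred per O₂ molecule, so n(O₂) = 0.007425 / 4 = 0.001856 mol.
V = n × V_m = 0.001856 × 24.0 = 0.0445 L.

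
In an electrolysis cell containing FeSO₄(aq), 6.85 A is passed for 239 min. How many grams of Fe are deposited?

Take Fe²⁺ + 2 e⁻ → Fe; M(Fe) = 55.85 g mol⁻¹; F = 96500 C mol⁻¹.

Q = I·t = 6.850 A × 14340 s = 98230 C.
n(e⁻) = Q/F = 98230 / 96500 = 1.018 mol.
Fe²⁺ + 2 e⁻ → Fe, so n(Fe) = n(e⁻)/2 = 0.5090 mol.
m = n·M = 0.5090 × 55.85 = 28.4 g.

28.4 g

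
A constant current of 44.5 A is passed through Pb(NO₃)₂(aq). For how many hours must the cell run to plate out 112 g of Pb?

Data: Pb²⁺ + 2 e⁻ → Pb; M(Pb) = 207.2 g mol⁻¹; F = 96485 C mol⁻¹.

n(Pb) = m/M = 112 / 207.2 = 0.5405 mol.
Each Pb atom requires 2 electrons, so n(e⁻) = 2 × 0.5405 = 1.081 mol.
Q = n(e⁻)·F = 1.081 × 96485 = 104300 C.
t = Q/I = 104300 / 44.50 A = 2344 s = 0.651 h.

0.651 h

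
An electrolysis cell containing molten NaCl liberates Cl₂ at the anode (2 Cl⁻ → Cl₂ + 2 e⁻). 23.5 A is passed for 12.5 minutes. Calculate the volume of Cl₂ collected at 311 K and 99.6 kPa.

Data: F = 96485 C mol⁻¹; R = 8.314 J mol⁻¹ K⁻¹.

Q = I·t = 23.50 A × 750.00 s = 17620 C.
n(e⁻) = Q/F = 17620 / 96485 = 0.1827 mol.
2 electrons are transferred per Cl₂ molecule, so n(Cl₂) = 0.1827 / 2 = 0.09134 mol.
V = nRT/P = (0.09134 × 8.314 × 311) / (99.6 × 10³ Pa) = 0.00237 m³ = 2.37 L.

2.37 L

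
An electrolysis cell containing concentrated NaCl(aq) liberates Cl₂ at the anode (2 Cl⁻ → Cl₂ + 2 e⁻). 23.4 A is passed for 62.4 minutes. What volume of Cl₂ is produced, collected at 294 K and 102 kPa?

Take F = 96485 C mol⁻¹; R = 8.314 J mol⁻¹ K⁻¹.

Q = I·t = 23.40 A × 3744.0 s = 87610 C.
n(e⁻) = Q/F = 87610 / 96485 = 0.9080 mol.
2 electrons are transferred per Cl₂ molecule, so n(Cl₂) = 0.9080 / 2 = 0.4540 mol.
V = nRT/P = (0.4540 × 8.314 × 294) / (102 × 10³ Pa) = 0.0109 m³ = 10.9 L.

10.9 L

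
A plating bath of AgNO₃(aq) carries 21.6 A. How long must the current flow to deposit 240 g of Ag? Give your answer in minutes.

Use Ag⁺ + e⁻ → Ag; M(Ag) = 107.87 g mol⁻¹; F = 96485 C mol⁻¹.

166 min

n(Ag) = m/M = 240 / 107.87 = 2.225 mol.
Each Ag atom requires 1 electron, so n(e⁻) = 1 × 2.225 = 2.225 mol.
Q = n(e⁻)·F = 2.225 × 96485 = 214700 C.
t = Q/I = 214700 / 21.60 A = 9938 s = 166 min.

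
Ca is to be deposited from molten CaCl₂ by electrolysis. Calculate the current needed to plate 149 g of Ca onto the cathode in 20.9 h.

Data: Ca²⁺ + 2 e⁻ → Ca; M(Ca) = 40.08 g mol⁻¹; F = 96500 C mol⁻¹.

9.54 A

n(Ca) = 149 / 40.08 = 3.718 mol.
n(e⁻) = 2 × 3.718 = 7.435 mol.
Q = n(e⁻)·F = 7.435 × 96500 = 717500 C.
I = Q/t = 717500 / 75240 s = 9.54 A.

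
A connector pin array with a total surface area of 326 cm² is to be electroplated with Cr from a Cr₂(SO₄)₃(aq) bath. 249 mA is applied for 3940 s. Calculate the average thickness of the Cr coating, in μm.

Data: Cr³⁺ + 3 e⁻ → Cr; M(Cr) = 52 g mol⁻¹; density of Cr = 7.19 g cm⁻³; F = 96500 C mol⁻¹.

0.752 μm

Q = I·t = 0.2490 × 3940.0 = 981.1 C; n(e⁻) = 0.01017 mol.
n(Cr) = n(e⁻)/3 = 0.003389 mol, so m = 0.003389 × 52 = 0.1762 g.
Volume = m/ρ = 0.1762 / 7.19 = 0.02451 cm³.
Thickness = V/A = 0.02451 / 326 = 7.52 × 10⁻⁵ cm = 0.752 μm.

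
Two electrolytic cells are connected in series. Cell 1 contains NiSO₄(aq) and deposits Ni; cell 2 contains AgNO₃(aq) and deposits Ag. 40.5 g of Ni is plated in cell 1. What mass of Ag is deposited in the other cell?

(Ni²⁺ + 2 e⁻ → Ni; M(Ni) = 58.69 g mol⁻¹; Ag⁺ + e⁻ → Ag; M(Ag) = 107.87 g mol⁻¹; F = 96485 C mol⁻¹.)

n(Ni) = 40.5 / 58.69 = 0.6901 mol.
Since Ni²⁺ + 2 e⁻ → Ni, n(e⁻) passed = 2 × 0.6901 = 1.380 mol.
Cells in series carry the same charge, so the same 1.380 mol of electrons passes through cell 2.
Ag⁺ + e⁻ → Ag, so n(Ag) = 1.380 / 1 = 1.380 mol.
m(Ag) = 1.380 × 107.87 = 149 g.

149 g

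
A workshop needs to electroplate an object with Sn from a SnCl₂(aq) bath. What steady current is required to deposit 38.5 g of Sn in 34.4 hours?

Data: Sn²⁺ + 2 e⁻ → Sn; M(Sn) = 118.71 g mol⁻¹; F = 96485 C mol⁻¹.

n(Sn) = 38.5 / 118.71 = 0.3243 mol.
n(e⁻) = 2 × 0.3243 = 0.6486 mol.
Q = n(e⁻)·F = 0.6486 × 96485 = 62580 C.
I = Q/t = 62580 / 123840 s = 0.505 A.

0.505 A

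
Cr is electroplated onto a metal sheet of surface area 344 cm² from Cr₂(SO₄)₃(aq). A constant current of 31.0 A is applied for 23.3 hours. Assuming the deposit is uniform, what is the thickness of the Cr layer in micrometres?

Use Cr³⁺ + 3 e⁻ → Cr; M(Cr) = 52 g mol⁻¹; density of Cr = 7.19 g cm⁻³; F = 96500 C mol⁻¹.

1890 μm

Q = I·t = 31.00 × 83880 = 2600000 C; n(e⁻) = 26.95 mol.
n(Cr) = n(e⁻)/3 = 8.982 mol, so m = 8.982 × 52 = 467.1 g.
Volume = m/ρ = 467.1 / 7.19 = 64.96 cm³.
Thickness = V/A = 64.96 / 344 = 0.189 cm = 1890 μm.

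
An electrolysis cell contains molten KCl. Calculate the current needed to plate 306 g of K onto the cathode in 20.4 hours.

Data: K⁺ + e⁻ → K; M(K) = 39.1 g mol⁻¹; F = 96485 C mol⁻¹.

10.3 A

n(K) = 306 / 39.1 = 7.826 mol.
n(e⁻) = 1 × 7.826 = 7.826 mol.
Q = n(e⁻)·F = 7.826 × 96485 = 755100 C.
I = Q/t = 755100 / 73440 s = 10.3 A.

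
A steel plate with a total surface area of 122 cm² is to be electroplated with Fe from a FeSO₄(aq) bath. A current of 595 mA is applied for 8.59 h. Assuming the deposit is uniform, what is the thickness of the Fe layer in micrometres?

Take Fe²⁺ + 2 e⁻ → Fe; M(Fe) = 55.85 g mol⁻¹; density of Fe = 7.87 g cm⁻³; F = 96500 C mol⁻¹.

55.5 μm

Q = I·t = 0.5950 × 30924 = 18400 C; n(e⁻) = 0.1907 mol.
n(Fe) = n(e⁻)/2 = 0.09534 mol, so m = 0.09534 × 55.85 = 5.324 g.
Volume = m/ρ = 5.324 / 7.87 = 0.6766 cm³.
Thickness = V/A = 0.6766 / 122 = 0.00555 cm = 55.5 μm.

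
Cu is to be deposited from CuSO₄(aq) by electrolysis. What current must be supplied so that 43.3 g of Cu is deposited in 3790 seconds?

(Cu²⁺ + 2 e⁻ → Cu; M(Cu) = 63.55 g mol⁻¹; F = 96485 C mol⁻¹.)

n(Cu) = 43.3 / 63.55 = 0.6814 mol.
n(e⁻) = 2 × 0.6814 = 1.363 mol.
Q = n(e⁻)·F = 1.363 × 96485 = 131500 C.
I = Q/t = 131500 / 3790.0 s = 34.7 A.

34.7 A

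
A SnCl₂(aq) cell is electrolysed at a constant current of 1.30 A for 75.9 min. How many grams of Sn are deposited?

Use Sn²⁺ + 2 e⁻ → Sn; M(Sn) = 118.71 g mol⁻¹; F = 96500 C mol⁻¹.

Q = I·t = 1.300 A × 4554.0 s = 5920 C.
n(e⁻) = Q/F = 5920 / 96500 = 0.06135 mol.
Sn²⁺ + 2 e⁻ → Sn, so n(Sn) = n(e⁻)/2 = 0.03067 mol.
m = n·M = 0.03067 × 118.71 = 3.64 g.

3.64 g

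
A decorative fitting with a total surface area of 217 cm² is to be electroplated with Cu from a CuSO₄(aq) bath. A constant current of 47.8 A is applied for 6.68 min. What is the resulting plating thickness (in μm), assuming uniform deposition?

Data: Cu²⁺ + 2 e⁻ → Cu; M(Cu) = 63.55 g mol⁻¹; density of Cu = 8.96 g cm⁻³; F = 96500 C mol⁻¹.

32.4 μm

Q = I·t = 47.80 × 400.80 = 19160 C; n(e⁻) = 0.1985 mol.
n(Cu) = n(e⁻)/2 = 0.09927 mol, so m = 0.09927 × 63.55 = 6.308 g.
Volume = m/ρ = 6.308 / 8.96 = 0.7041 cm³.
Thickness = V/A = 0.7041 / 217 = 0.00324 cm = 32.4 μm.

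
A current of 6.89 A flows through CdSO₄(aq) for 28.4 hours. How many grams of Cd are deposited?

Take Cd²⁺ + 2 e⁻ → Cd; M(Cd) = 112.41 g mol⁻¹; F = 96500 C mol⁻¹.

410 g

Q = I·t = 6.890 A × 102240 s = 704400 C.
n(e⁻) = Q/F = 704400 / 96500 = 7.300 mol.
Cd²⁺ + 2 e⁻ → Cd, so n(Cd) = n(e⁻)/2 = 3.650 mol.
m = n·M = 3.650 × 112.41 = 410 g.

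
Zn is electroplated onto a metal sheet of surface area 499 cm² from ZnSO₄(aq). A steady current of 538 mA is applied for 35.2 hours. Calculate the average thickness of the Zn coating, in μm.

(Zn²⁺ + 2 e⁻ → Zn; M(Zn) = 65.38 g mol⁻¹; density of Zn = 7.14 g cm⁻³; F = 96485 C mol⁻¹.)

Q = I·t = 0.5380 × 126720 = 68180 C; n(e⁻) = 0.7066 mol.
n(Zn) = n(e⁻)/2 = 0.3533 mol, so m = 0.3533 × 65.38 = 23.10 g.
Volume = m/ρ = 23.10 / 7.14 = 3.235 cm³.
Thickness = V/A = 3.235 / 499 = 0.00648 cm = 64.8 μm.

64.8 μm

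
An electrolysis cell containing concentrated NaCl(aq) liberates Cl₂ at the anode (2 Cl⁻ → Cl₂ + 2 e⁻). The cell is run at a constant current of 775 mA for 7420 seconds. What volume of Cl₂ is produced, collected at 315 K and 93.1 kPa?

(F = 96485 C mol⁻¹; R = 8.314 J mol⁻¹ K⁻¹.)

Q = I·t = 0.7750 A × 7420.0 s = 5750 C.
n(e⁻) = Q/F = 5750 / 96485 = 0.05960 mol.
2 electrons are transferred per Cl₂ molecule, so n(Cl₂) = 0.05960 / 2 = 0.02980 mol.
V = nRT/P = (0.02980 × 8.314 × 315) / (93.1 × 10³ Pa) = 8.38 × 10⁻⁴ m³ = 0.838 L.

0.838 L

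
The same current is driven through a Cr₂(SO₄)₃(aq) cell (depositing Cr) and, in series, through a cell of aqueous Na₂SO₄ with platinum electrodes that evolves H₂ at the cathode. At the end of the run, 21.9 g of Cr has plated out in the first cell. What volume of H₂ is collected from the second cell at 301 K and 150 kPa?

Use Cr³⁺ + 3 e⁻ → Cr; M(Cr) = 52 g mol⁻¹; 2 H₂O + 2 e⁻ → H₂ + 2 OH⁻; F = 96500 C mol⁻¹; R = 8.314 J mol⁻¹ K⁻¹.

10.5 L

n(Cr) = 21.9 / 52 = 0.4212 mol, so n(e⁻) = 3 × 0.4212 = 1.263 mol.
The cells are in series, so the same 1.263 mol of electrons passes through the second cell.
2 H₂O + 2 e⁻ → H₂ + 2 OH⁻ — 2 mol e⁻ per mol H₂, so n(H₂) = 1.263/2 = 0.6317 mol.
V = nRT/P = (0.6317 × 8.314 × 301) / (150 × 10³) = 0.0105 m³ = 10.5 L.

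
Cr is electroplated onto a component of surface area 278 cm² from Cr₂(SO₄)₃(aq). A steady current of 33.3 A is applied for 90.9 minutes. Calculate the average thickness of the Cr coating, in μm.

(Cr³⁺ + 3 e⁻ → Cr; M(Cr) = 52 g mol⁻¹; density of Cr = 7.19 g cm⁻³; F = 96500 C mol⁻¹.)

Q = I·t = 33.30 × 5454.0 = 181600 C; n(e⁻) = 1.882 mol.
n(Cr) = n(e⁻)/3 = 0.6274 mol, so m = 0.6274 × 52 = 32.62 g.
Volume = m/ρ = 32.62 / 7.19 = 4.537 cm³.
Thickness = V/A = 4.537 / 278 = 0.0163 cm = 163 μm.

163 μm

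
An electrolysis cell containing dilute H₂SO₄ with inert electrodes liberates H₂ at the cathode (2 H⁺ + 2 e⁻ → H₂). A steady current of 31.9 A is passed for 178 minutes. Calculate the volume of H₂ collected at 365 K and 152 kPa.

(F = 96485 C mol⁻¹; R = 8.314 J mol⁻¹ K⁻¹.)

35.2 L

Q = I·t = 31.90 A × 10680 s = 340700 C.
n(e⁻) = Q/F = 340700 / 96485 = 3.531 mol.
2 electrons are transferred per H₂ molecule, so n(H₂) = 3.531 / 2 = 1.766 mol.
V = nRT/P = (1.766 × 8.314 × 365) / (152 × 10³ Pa) = 0.0352 m³ = 35.2 L.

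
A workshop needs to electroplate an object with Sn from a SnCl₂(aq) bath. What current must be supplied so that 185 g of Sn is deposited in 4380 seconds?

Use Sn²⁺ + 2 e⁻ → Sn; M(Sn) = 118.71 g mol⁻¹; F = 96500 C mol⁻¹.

n(Sn) = 185 / 118.71 = 1.558 mol.
n(e⁻) = 2 × 1.558 = 3.117 mol.
Q = n(e⁻)·F = 3.117 × 96500 = 300800 C.
I = Q/t = 300800 / 4380.0 s = 68.7 A.

68.7 A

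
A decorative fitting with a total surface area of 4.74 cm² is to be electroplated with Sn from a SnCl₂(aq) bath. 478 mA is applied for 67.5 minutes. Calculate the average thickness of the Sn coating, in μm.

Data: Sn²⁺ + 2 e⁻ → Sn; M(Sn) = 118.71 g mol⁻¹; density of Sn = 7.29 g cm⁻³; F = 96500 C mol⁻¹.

345 μm

Q = I·t = 0.4780 × 4050.0 = 1936 C; n(e⁻) = 0.02006 mol.
n(Sn) = n(e⁻)/2 = 0.01003 mol, so m = 0.01003 × 118.71 = 1.191 g.
Volume = m/ρ = 1.191 / 7.29 = 0.1633 cm³.
Thickness = V/A = 0.1633 / 4.74 = 0.0345 cm = 345 μm.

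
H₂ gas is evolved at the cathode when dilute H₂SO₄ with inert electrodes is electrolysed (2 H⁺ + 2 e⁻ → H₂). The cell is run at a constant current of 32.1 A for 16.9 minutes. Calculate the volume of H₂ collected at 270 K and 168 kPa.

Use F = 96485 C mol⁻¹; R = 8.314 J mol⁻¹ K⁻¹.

Q = I·t = 32.10 A × 1014.0 s = 32550 C.
n(e⁻) = Q/F = 32550 / 96485 = 0.3374 mol.
2 electrons are transferred per H₂ molecule, so n(H₂) = 0.3374 / 2 = 0.1687 mol.
V = nRT/P = (0.1687 × 8.314 × 270) / (168 × 10³ Pa) = 0.00225 m³ = 2.25 L.

2.25 L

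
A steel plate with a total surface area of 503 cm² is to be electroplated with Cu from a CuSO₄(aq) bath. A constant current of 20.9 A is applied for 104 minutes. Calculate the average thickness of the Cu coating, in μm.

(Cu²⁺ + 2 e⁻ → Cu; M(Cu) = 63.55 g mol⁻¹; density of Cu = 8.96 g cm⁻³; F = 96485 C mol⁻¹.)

95.3 μm

Q = I·t = 20.90 × 6240.0 = 130400 C; n(e⁻) = 1.352 mol.
n(Cu) = n(e⁻)/2 = 0.6758 mol, so m = 0.6758 × 63.55 = 42.95 g.
Volume = m/ρ = 42.95 / 8.96 = 4.793 cm³.
Thickness = V/A = 4.793 / 503 = 0.00953 cm = 95.3 μm.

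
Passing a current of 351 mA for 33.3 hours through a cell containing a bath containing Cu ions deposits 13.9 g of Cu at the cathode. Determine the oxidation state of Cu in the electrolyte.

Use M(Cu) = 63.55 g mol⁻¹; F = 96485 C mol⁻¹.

+2

Q = I·t = 0.3510 A × 119880 s = 42080 C, so n(e⁻) = 42080/96485 = 0.4361 mol.
n(Cu) deposited = 13.9 / 63.55 = 0.2187 mol.
Electrons per atom = n(e⁻)/n(Cu) = 0.4361 / 0.2187 = 1.99 ≈ 2, so the ion is Cu²⁺.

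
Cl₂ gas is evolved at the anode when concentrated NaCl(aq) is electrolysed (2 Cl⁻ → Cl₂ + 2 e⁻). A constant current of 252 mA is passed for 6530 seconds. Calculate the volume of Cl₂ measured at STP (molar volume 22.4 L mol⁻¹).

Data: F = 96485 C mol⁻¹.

0.191 L

Q = I·t = 0.2520 A × 6530.0 s = 1646 C.
n(e⁻) = Q/F = 1646 / 96485 = 0.01706 mol.
2 electrons are transferred per Cl₂ molecule, so n(Cl₂) = 0.01706 / 2 = 0.008528 mol.
V = n × V_m = 0.008528 × 22.4 = 0.191 L.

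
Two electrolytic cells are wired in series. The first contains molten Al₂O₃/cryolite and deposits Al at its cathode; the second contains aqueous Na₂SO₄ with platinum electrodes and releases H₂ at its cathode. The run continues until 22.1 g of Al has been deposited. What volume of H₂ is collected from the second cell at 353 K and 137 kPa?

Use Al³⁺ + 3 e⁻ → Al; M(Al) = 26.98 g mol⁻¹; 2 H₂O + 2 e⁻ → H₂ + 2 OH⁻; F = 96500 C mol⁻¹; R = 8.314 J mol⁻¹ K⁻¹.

26.3 L

n(Al) = 22.1 / 26.98 = 0.8191 mol, so n(e⁻) = 3 × 0.8191 = 2.457 mol.
The cells are in series, so the same 2.457 mol of electrons passes through the second cell.
2 H₂O + 2 e⁻ → H₂ + 2 OH⁻ — 2 mol e⁻ per mol H₂, so n(H₂) = 2.457/2 = 1.229 mol.
V = nRT/P = (1.229 × 8.314 × 353) / (137 × 10³) = 0.0263 m³ = 26.3 L.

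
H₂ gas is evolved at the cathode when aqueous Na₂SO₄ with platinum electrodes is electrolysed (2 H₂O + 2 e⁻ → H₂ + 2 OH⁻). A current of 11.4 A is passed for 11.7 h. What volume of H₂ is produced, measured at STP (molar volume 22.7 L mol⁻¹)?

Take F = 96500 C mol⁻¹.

Q = I·t = 11.40 A × 42120 s = 480200 C.
n(e⁻) = Q/F = 480200 / 96500 = 4.976 mol.
2 electrons are transferred per H₂ molecule, so n(H₂) = 4.976 / 2 = 2.488 mol.
V = n × V_m = 2.488 × 22.7 = 56.5 L.

56.5 L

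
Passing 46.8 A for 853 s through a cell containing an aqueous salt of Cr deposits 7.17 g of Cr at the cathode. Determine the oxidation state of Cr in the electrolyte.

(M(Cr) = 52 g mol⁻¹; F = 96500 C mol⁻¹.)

Q = I·t = 46.80 A × 853.00 s = 39920 C, so n(e⁻) = 39920/96500 = 0.4137 mol.
n(Cr) deposited = 7.17 / 52 = 0.1379 mol.
Electrons per atom = n(e⁻)/n(Cr) = 0.4137 / 0.1379 = 3.00 ≈ 3, so the ion is Cr³⁺.

+3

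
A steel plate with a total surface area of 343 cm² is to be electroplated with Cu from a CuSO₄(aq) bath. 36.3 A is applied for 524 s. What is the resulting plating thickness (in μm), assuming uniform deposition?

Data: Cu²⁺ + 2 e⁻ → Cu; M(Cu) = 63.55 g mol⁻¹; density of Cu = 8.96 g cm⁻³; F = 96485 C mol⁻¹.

20.4 μm

Q = I·t = 36.30 × 524.00 = 19020 C; n(e⁻) = 0.1971 mol.
n(Cu) = n(e⁻)/2 = 0.09857 mol, so m = 0.09857 × 63.55 = 6.264 g.
Volume = m/ρ = 6.264 / 8.96 = 0.6991 cm³.
Thickness = V/A = 0.6991 / 343 = 0.00204 cm = 20.4 μm.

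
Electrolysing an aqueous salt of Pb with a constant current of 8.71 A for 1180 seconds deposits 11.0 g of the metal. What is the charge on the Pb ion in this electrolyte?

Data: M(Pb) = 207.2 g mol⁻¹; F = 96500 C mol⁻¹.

+2

Q = I·t = 8.710 A × 1180.0 s = 10280 C, so n(e⁻) = 10280/96500 = 0.1065 mol.
n(Pb) deposited = 11.0 / 207.2 = 0.05309 mol.
Electrons per atom = n(e⁻)/n(Pb) = 0.1065 / 0.05309 = 2.01 ≈ 2, so the ion is Pb²⁺.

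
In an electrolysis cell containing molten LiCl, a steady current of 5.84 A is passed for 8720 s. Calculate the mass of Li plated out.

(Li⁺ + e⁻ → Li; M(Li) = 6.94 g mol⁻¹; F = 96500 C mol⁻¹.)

3.66 g

Q = I·t = 5.840 A × 8720.0 s = 50920 C.
n(e⁻) = Q/F = 50920 / 96500 = 0.5277 mol.
Li⁺ + e⁻ → Li, so n(Li) = n(e⁻)/1 = 0.5277 mol.
m = n·M = 0.5277 × 6.94 = 3.66 g.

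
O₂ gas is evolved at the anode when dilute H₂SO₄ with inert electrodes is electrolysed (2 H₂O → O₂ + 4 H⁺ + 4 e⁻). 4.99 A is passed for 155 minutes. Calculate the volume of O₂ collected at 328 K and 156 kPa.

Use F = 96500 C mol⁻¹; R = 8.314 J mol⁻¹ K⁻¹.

Q = I·t = 4.990 A × 9300.0 s = 46410 C.
n(e⁻) = Q/F = 46410 / 96500 = 0.4809 mol.
4 electrons are transferred per O₂ molecule, so n(O₂) = 0.4809 / 4 = 0.1202 mol.
V = nRT/P = (0.1202 × 8.314 × 328) / (156 × 10³ Pa) = 0.00210 m³ = 2.10 L.

2.10 L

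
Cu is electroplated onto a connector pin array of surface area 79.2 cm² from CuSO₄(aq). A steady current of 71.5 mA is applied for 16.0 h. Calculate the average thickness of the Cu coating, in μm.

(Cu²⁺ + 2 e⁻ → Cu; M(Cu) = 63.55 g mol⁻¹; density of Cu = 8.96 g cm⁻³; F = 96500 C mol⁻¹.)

Q = I·t = 0.07150 × 57600 = 4118 C; n(e⁻) = 0.04268 mol.
n(Cu) = n(e⁻)/2 = 0.02134 mol, so m = 0.02134 × 63.55 = 1.356 g.
Volume = m/ρ = 1.356 / 8.96 = 0.1513 cm³.
Thickness = V/A = 0.1513 / 79.2 = 0.00191 cm = 19.1 μm.

19.1 μm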